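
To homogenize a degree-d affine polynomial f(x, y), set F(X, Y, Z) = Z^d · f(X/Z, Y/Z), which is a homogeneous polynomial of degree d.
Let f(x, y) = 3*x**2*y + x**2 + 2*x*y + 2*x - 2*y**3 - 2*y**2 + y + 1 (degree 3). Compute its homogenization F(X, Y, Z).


F(X, Y, Z) = 3*X**2*Y + X**2*Z + 2*X*Y*Z + 2*X*Z**2 - 2*Y**3 - 2*Y**2*Z + Y*Z**2 + Z**3

deg(f) = 3.
Substitute x = X/Z, y = Y/Z into f, then multiply by Z^3.
  monomial 3·x^2·y^1 ↦ 3·X^2·Y^1·Z^0.
  monomial 1·x^2·y^0 ↦ 1·X^2·Y^0·Z^1.
  monomial 2·x^1·y^1 ↦ 2·X^1·Y^1·Z^1.
  monomial 2·x^1·y^0 ↦ 2·X^1·Y^0·Z^2.
  monomial -2·x^0·y^3 ↦ -2·X^0·Y^3·Z^0.
  monomial -2·x^0·y^2 ↦ -2·X^0·Y^2·Z^1.
  monomial 1·x^0·y^1 ↦ 1·X^0·Y^1·Z^2.
  monomial 1·x^0·y^0 ↦ 1·X^0·Y^0·Z^3.
Collecting: F(X, Y, Z) = 3*X**2*Y + X**2*Z + 2*X*Y*Z + 2*X*Z**2 - 2*Y**3 - 2*Y**2*Z + Y*Z**2 + Z**3.


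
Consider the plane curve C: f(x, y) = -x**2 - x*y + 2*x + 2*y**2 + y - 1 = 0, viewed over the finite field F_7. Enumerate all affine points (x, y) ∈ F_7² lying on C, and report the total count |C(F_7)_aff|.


Affine F_7-points: {(0, 4), (0, 6), (1, 0), (2, 1), (2, 3), (3, 2), (3, 6), (4, 2), (4, 3), (5, 4), (5, 5), (6, 1), (6, 5)}; count = 13.

For each of the 49 pairs (x, y) ∈ F_7², evaluate f(x, y) mod 7. Record the zeros.
  x = 0: [0↦6, 1↦2, 2↦2, 3↦6, 4↦0, 5↦5, 6↦0]  zeros at y ∈ {4, 6}
  x = 1: [0↦0, 1↦2, 2↦1, 3↦4, 4↦4, 5↦1, 6↦2]  zeros at y ∈ {0}
  x = 2: [0↦6, 1↦0, 2↦5, 3↦0, 4↦6, 5↦2, 6↦2]  zeros at y ∈ {1, 3}
  x = 3: [0↦3, 1↦3, 2↦0, 3↦1, 4↦6, 5↦1, 6↦0]  zeros at y ∈ {2, 6}
  x = 4: [0↦5, 1↦4, 2↦0, 3↦0, 4↦4, 5↦5, 6↦3]  zeros at y ∈ {2, 3}
  x = 5: [0↦5, 1↦3, 2↦5, 3↦4, 4↦0, 5↦0, 6↦4]  zeros at y ∈ {4, 5}
  x = 6: [0↦3, 1↦0, 2↦1, 3↦6, 4↦1, 5↦0, 6↦3]  zeros at y ∈ {1, 5}
Collecting zeros: affine points = {(0, 4), (0, 6), (1, 0), (2, 1), (2, 3), (3, 2), (3, 6), (4, 2), (4, 3), (5, 4), (5, 5), (6, 1), (6, 5)}.
Total count |C(F_7)_aff| = 13.


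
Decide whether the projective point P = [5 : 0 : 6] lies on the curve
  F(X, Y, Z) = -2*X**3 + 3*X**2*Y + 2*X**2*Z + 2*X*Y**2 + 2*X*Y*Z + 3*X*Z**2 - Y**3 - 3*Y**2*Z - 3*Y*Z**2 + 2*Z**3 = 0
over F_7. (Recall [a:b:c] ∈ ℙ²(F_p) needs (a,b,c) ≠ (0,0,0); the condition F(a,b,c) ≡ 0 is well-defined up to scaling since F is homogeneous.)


F(5,0,6) ≡ 0 (mod 7); P is on the curve.

Evaluate F(5, 0, 6) term-by-term (mod 7).
  -2*X**3 ↦ -2·125·1·1 = -250
  3*X**2*Y ↦ 3·25·0·1 = 0
  2*X**2*Z ↦ 2·25·1·6 = 300
  2*X*Y**2 ↦ 2·5·0·1 = 0
  2*X*Y*Z ↦ 2·5·0·6 = 0
  3*X*Z**2 ↦ 3·5·1·36 = 540
  -Y**3 ↦ -1·1·0·1 = 0
  -3*Y**2*Z ↦ -3·1·0·6 = 0
  -3*Y*Z**2 ↦ -3·1·0·36 = 0
  2*Z**3 ↦ 2·1·1·216 = 432
Sum: F(5, 0, 6) = (-250) + (0) + (300) + (0) + (0) + (540) + (0) + (0) + (0) + (432) = 1022.
Reducing mod 7: 1022 ≡ 0 (mod 7).
Since F(a, b, c) ≡ 0 (mod 7), P lies on the curve.


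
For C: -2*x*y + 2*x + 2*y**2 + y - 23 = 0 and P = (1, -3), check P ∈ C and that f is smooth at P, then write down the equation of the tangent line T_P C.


Tangent line at P: 8*x - 13*y - 47 = 0.

Step 1: f(1, -3) = 0, so P lies on C.
Step 2: partial derivatives
  f_x(x, y) = 2 - 2*y, f_y(x, y) = -2*x + 4*y + 1.
  f_x(P) = 8, f_y(P) = -13 (gradient nonzero, so P is smooth).
Step 3: tangent line at P: 8·(x − 1) + -13·(y − -3) = 0.
Expanding: 8*x - 13*y - 47 = 0.


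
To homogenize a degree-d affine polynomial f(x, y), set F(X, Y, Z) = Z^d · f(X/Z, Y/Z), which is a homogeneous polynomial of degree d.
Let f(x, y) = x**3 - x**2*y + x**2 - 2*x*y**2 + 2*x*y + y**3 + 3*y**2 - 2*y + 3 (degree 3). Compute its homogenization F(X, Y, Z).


F(X, Y, Z) = X**3 - X**2*Y + X**2*Z - 2*X*Y**2 + 2*X*Y*Z + Y**3 + 3*Y**2*Z - 2*Y*Z**2 + 3*Z**3

deg(f) = 3.
Substitute x = X/Z, y = Y/Z into f, then multiply by Z^3.
  monomial 1·x^3·y^0 ↦ 1·X^3·Y^0·Z^0.
  monomial -1·x^2·y^1 ↦ -1·X^2·Y^1·Z^0.
  monomial 1·x^2·y^0 ↦ 1·X^2·Y^0·Z^1.
  monomial -2·x^1·y^2 ↦ -2·X^1·Y^2·Z^0.
  monomial 2·x^1·y^1 ↦ 2·X^1·Y^1·Z^1.
  monomial 1·x^0·y^3 ↦ 1·X^0·Y^3·Z^0.
  monomial 3·x^0·y^2 ↦ 3·X^0·Y^2·Z^1.
  monomial -2·x^0·y^1 ↦ -2·X^0·Y^1·Z^2.
  monomial 3·x^0·y^0 ↦ 3·X^0·Y^0·Z^3.
Collecting: F(X, Y, Z) = X**3 - X**2*Y + X**2*Z - 2*X*Y**2 + 2*X*Y*Z + Y**3 + 3*Y**2*Z - 2*Y*Z**2 + 3*Z**3.


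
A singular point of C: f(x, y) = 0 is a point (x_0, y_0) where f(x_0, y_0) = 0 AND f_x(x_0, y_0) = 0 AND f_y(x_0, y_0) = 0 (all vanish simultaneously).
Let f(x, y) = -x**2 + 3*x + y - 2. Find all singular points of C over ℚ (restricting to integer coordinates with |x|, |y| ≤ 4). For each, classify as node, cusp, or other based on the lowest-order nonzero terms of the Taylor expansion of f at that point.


No singular points in the scanned grid; C is smooth there.

Compute partial derivatives:
  f_x = 3 - 2*x.
  f_y = 1.
f_y = 1 is a nonzero constant, so f_y never vanishes: no point (x, y) can satisfy f = f_x = f_y = 0. In particular no (x, y) ∈ {−4, ..., 4}² is singular; the curve is smooth.


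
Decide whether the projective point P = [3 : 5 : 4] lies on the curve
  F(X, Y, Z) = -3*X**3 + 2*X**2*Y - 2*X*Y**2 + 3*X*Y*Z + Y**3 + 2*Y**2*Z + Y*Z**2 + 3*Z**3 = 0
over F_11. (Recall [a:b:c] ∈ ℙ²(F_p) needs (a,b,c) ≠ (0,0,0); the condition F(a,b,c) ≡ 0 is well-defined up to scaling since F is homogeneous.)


F(3,5,4) ≡ 9 (mod 11); P is NOT on the curve.

Evaluate F(3, 5, 4) term-by-term (mod 11).
  -3*X**3 ↦ -3·27·1·1 = -81
  2*X**2*Y ↦ 2·9·5·1 = 90
  -2*X*Y**2 ↦ -2·3·25·1 = -150
  3*X*Y*Z ↦ 3·3·5·4 = 180
  Y**3 ↦ 1·1·125·1 = 125
  2*Y**2*Z ↦ 2·1·25·4 = 200
  Y*Z**2 ↦ 1·1·5·16 = 80
  3*Z**3 ↦ 3·1·1·64 = 192
Sum: F(3, 5, 4) = (-81) + (90) + (-150) + (180) + (125) + (200) + (80) + (192) = 636.
Reducing mod 11: 636 ≡ 9 (mod 11).
Since F(a, b, c) ≡ 9 ≠ 0 (mod 11), P does NOT lie on the curve.


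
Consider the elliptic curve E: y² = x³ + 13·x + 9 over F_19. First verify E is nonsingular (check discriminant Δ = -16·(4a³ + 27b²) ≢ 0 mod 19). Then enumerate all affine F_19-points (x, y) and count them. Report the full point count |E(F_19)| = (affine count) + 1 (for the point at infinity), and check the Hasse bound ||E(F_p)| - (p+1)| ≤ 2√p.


Affine points = {(0, 3), (0, 16), (1, 2), (1, 17), (2, 9), (2, 10), (4, 7), (4, 12), (5, 3), (5, 16), (7, 5), (7, 14), (8, 6), (8, 13), (9, 0), (11, 1), (11, 18), (13, 0), (14, 3), (14, 16), (15, 8), (15, 11), (16, 0)}; affine count = 23; |E(F_19)| = 24.

Discriminant check: Δ ∝ 4a³ + 27b² = 4·13³ + 27·9² = 4·2197 + 27·81 ≡ 12 (mod 19). Nonzero ⇒ E is nonsingular.
For each x ∈ F_19, compute rhs = x³ + 13·x + 9 mod 19, then count y ∈ F_19 with y² ≡ rhs.
  x = 0: rhs = 9, matching y values: 3, 16 (2 points).
  x = 1: rhs = 4, matching y values: 2, 17 (2 points).
  x = 2: rhs = 5, matching y values: 9, 10 (2 points).
  x = 3: rhs = 18, matching y values: none (0 points).
  x = 4: rhs = 11, matching y values: 7, 12 (2 points).
  x = 5: rhs = 9, matching y values: 3, 16 (2 points).
  x = 6: rhs = 18, matching y values: none (0 points).
  x = 7: rhs = 6, matching y values: 5, 14 (2 points).
  x = 8: rhs = 17, matching y values: 6, 13 (2 points).
  x = 9: rhs = 0, matching y values: 0 (1 points).
  x = 10: rhs = 18, matching y values: none (0 points).
  x = 11: rhs = 1, matching y values: 1, 18 (2 points).
  x = 12: rhs = 12, matching y values: none (0 points).
  x = 13: rhs = 0, matching y values: 0 (1 points).
  x = 14: rhs = 9, matching y values: 3, 16 (2 points).
  x = 15: rhs = 7, matching y values: 8, 11 (2 points).
  x = 16: rhs = 0, matching y values: 0 (1 points).
  x = 17: rhs = 13, matching y values: none (0 points).
  x = 18: rhs = 14, matching y values: none (0 points).
Total affine count: 23.
Full point count |E(F_19)| = 23 + 1 = 24.
Hasse bound: |24 − (19+1)| = |4| = 4 ≤ 2√19 ≈ 8.7178 ✓.


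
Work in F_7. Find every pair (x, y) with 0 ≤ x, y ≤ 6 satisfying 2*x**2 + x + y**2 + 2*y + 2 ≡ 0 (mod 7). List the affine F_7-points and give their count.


Affine F_7-points: {(5, 6)}; count = 1.

For each of the 49 pairs (x, y) ∈ F_7², evaluate f(x, y) mod 7. Record the zeros.
  x = 0: [0↦2, 1↦5, 2↦3, 3↦3, 4↦5, 5↦2, 6↦1]  zeros at y ∈ ∅
  x = 1: [0↦5, 1↦1, 2↦6, 3↦6, 4↦1, 5↦5, 6↦4]  zeros at y ∈ ∅
  x = 2: [0↦5, 1↦1, 2↦6, 3↦6, 4↦1, 5↦5, 6↦4]  zeros at y ∈ ∅
  x = 3: [0↦2, 1↦5, 2↦3, 3↦3, 4↦5, 5↦2, 6↦1]  zeros at y ∈ ∅
  x = 4: [0↦3, 1↦6, 2↦4, 3↦4, 4↦6, 5↦3, 6↦2]  zeros at y ∈ ∅
  x = 5: [0↦1, 1↦4, 2↦2, 3↦2, 4↦4, 5↦1, 6↦0]  zeros at y ∈ {6}
  x = 6: [0↦3, 1↦6, 2↦4, 3↦4, 4↦6, 5↦3, 6↦2]  zeros at y ∈ ∅
Collecting zeros: affine points = {(5, 6)}.
Total count |C(F_7)_aff| = 1.


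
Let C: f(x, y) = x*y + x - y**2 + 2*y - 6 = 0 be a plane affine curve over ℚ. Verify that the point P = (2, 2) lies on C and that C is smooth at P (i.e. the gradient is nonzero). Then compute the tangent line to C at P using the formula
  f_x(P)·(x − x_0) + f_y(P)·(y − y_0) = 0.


Tangent line at P: 3*x - 6 = 0.

Step 1: f(2, 2) = 0, so P lies on C.
Step 2: partial derivatives
  f_x(x, y) = y + 1, f_y(x, y) = x - 2*y + 2.
  f_x(P) = 3, f_y(P) = 0 (gradient nonzero, so P is smooth).
Step 3: tangent line at P: 3·(x − 2) + 0·(y − 2) = 0.
Expanding: 3*x - 6 = 0.


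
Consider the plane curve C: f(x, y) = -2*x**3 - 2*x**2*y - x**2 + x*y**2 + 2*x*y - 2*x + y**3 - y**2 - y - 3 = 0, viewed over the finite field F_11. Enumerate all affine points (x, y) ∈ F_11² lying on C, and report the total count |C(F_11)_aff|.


Affine F_11-points: {(2, 4), (2, 7), (2, 10), (3, 3), (4, 1), (4, 3), (4, 4), (5, 9), (6, 3), (6, 4), (6, 10), (7, 5), (9, 10), (10, 0)}; count = 14.

For each of the 121 pairs (x, y) ∈ F_11², evaluate f(x, y) mod 11. Record the zeros.
  x = 0: [0↦8, 1↦7, 2↦10, 3↦1, 4↦8, 5↦4, 6↦6, 7↦9, 8↦8, 9↦9, 10↦7]  zeros at y ∈ ∅
  x = 1: [0↦3, 1↦3, 2↦9, 3↦5, 4↦8, 5↦2, 6↦4, 7↦9, 8↦1, 9↦8, 10↦3]  zeros at y ∈ ∅
  x = 2: [0↦6, 1↦3, 2↦8, 3↦5, 4↦0, 5↦10, 6↦8, 7↦0, 8↦3, 9↦1, 10↦0]  zeros at y ∈ {4, 7, 10}
  x = 3: [0↦5, 1↦6, 2↦6, 3↦0, 4↦5, 5↦5, 6↦6, 7↦3, 8↦2, 9↦9, 10↦8]  zeros at y ∈ {3}
  x = 4: [0↦10, 1↦0, 2↦2, 3↦0, 4↦0, 5↦8, 6↦8, 7↦6, 8↦8, 9↦9, 10↦4]  zeros at y ∈ {1, 3, 4}
  x = 5: [0↦9, 1↦6, 2↦6, 3↦4, 4↦6, 5↦7, 6↦2, 7↦8, 8↦9, 9↦0, 10↦9]  zeros at y ∈ {9}
  x = 6: [0↦1, 1↦1, 2↦6, 3↦0, 4↦0, 5↦1, 6↦9, 7↦8, 8↦4, 9↦3, 10↦0]  zeros at y ∈ {3, 4, 10}
  x = 7: [0↦7, 1↦6, 2↦1, 3↦9, 4↦3, 5↦0, 6↦6, 7↦5, 8↦3, 9↦6, 10↦9]  zeros at y ∈ {5}
  x = 8: [0↦4, 1↦9, 2↦1, 3↦8, 4↦3, 5↦3, 6↦3, 7↦9, 8↦5, 9↦8, 10↦2]  zeros at y ∈ ∅
  x = 9: [0↦2, 1↦9, 2↦5, 3↦7, 4↦10, 5↦9, 6↦10, 7↦8, 8↦9, 9↦8, 10↦0]  zeros at y ∈ {10}
  x = 10: [0↦0, 1↦5, 2↦1, 3↦5, 4↦1, 5↦6, 6↦4, 7↦1, 8↦3, 9↦5, 10↦2]  zeros at y ∈ {0}
Collecting zeros: affine points = {(2, 4), (2, 7), (2, 10), (3, 3), (4, 1), (4, 3), (4, 4), (5, 9), (6, 3), (6, 4), (6, 10), (7, 5), (9, 10), (10, 0)}.
Total count |C(F_11)_aff| = 14.


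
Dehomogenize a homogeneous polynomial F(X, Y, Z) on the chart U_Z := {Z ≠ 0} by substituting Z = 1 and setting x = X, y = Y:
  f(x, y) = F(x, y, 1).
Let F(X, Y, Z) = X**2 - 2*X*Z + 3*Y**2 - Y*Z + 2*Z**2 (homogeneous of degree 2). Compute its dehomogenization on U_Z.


f(x, y) = x**2 - 2*x + 3*y**2 - y + 2

On U_Z we set Z = 1. Each monomial c·X^i·Y^j·Z^k in F becomes c·x^i·y^j·1^k = c·x^i·y^j.
Substituting Z = 1: F(X, Y, 1) = x**2 - 2*x + 3*y**2 - y + 2.
Note: deg(f) ≤ deg(F) = 2; strict inequality happens when F is divisible by Z (lost terms).


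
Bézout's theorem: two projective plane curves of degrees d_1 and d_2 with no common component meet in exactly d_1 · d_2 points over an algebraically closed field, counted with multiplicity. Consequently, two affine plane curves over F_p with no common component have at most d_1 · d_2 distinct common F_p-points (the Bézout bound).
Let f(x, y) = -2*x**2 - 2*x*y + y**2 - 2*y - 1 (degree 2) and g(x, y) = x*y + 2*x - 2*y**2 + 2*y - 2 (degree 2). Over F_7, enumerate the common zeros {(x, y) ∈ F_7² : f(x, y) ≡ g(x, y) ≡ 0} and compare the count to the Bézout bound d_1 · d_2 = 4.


Common zeros: {(0, 5), (2, 5)}; count = 2; Bézout bound = 4.

deg(f) = 2, deg(g) = 2, so Bézout bound = 4.
Scan x ∈ F_7. For each x, list the y ∈ F_7 with f(x, y) ≡ 0 and those with g(x, y) ≡ 0 (mod 7); the common zeros in that column are the intersection.
  x = 0: f ≡ 0 at y ∈ {4, 5}; g ≡ 0 at y ∈ {3, 5}; common: {5}.
  x = 1: f ≡ 0 at y ∈ {2}; g ≡ 0 at y ∈ {0, 5}; common: ∅.
  x = 2: f ≡ 0 at y ∈ {1, 5}; g ≡ 0 at y ∈ {4, 5}; common: {5}.
  x = 3: f ≡ 0 at y ∈ {4}; g ≡ 0 at y ∈ {1, 5}; common: ∅.
  x = 4: f ≡ 0 at y ∈ {1, 2}; g ≡ 0 at y ∈ {5}; common: ∅.
  x = 5: f ≡ 0 at y ∈ ∅; g ≡ 0 at y ∈ {2, 5}; common: ∅.
  x = 6: f ≡ 0 at y ∈ ∅; g ≡ 0 at y ∈ {5, 6}; common: ∅.
Collecting: common zeros = {(0, 5), (2, 5)}, so the count is 2.
Comparison with the Bézout bound: 2 ≤ 4 = deg(f)·deg(g), as expected for curves with no common component (the affine F_7-count falls short of the bound because intersections may lie at infinity, over extension fields, or carry multiplicity).


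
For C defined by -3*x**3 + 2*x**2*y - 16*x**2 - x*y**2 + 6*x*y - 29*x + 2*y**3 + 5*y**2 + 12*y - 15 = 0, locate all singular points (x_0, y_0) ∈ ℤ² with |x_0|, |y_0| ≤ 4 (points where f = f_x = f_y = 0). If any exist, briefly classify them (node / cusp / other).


Singular points: {(-2, -1)}; classification: cusp.

Compute partial derivatives:
  f_x = -9*x**2 + 4*x*y - 32*x - y**2 + 6*y - 29.
  f_y = 2*x**2 - 2*x*y + 6*x + 6*y**2 + 10*y + 12.
Scan x_0 ∈ {−4, ..., 4}. For each x_0, f_y(x_0, y) is a polynomial in y; find its integer roots y ∈ {−4, ..., 4}, then test f_x and f at those candidates.
  x = -4: f_y(-4, y) = 6*y**2 + 18*y + 20; no integer root y with |y| ≤ 4.
  x = -3: f_y(-3, y) = 6*y**2 + 16*y + 12; no integer root y with |y| ≤ 4.
  x = -2: f_y(-2, y) = 6*y**2 + 14*y + 8; vanishes at y ∈ {-1}. (-2, -1): f_x = 0, f = 0 — SINGULAR.
  x = -1: f_y(-1, y) = 6*y**2 + 12*y + 8; no integer root y with |y| ≤ 4.
  x = 0: f_y(0, y) = 6*y**2 + 10*y + 12; no integer root y with |y| ≤ 4.
  x = 1: f_y(1, y) = 6*y**2 + 8*y + 20; no integer root y with |y| ≤ 4.
  x = 2: f_y(2, y) = 6*y**2 + 6*y + 32; no integer root y with |y| ≤ 4.
  x = 3: f_y(3, y) = 6*y**2 + 4*y + 48; no integer root y with |y| ≤ 4.
  x = 4: f_y(4, y) = 6*y**2 + 2*y + 68; no integer root y with |y| ≤ 4.
Only singular point on the grid: (-2, -1).
Classify: substitute x = -2 + u, y = -1 + v and expand: f = -3*u**3 + 2*u**2*v - u*v**2 + 2*v**3 + v**2.
No constant or linear terms (consistent with a singular point). Quadratic part: v**2. Cubic part: -3*u**3 + 2*u**2*v - u*v**2 + 2*v**3.
The quadratic part v**2 is a perfect square, so there is a single (double) tangent line v = 0, i.e. y = -1. Restricting the cubic part to that line (v = 0) leaves -3*u**3 ≠ 0, so f is not divisible by v and the branch is v² ≈ 3*u**3 to lowest order — this is a cusp.
Classification: cusp.


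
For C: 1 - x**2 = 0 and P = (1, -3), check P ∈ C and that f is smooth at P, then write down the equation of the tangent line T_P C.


Tangent line at P: 2 - 2*x = 0.

Step 1: f(1, -3) = 0, so P lies on C.
Step 2: partial derivatives
  f_x(x, y) = -2*x, f_y(x, y) = 0.
  f_x(P) = -2, f_y(P) = 0 (gradient nonzero, so P is smooth).
Step 3: tangent line at P: -2·(x − 1) + 0·(y − -3) = 0.
Expanding: 2 - 2*x = 0.


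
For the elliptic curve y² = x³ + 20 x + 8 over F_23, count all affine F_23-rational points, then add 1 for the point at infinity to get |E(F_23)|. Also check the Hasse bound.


Affine points = {(0, 10), (0, 13), (1, 11), (1, 12), (3, 7), (3, 16), (5, 7), (5, 16), (7, 10), (7, 13), (8, 6), (8, 17), (10, 9), (10, 14), (11, 8), (11, 15), (13, 2), (13, 21), (15, 7), (15, 16), (16, 10), (16, 13), (18, 6), (18, 17), (19, 5), (19, 18), (20, 6), (20, 17), (21, 11), (21, 12)}; affine count = 30; |E(F_23)| = 31.

Discriminant check: Δ ∝ 4a³ + 27b² = 4·20³ + 27·8² = 4·8000 + 27·64 ≡ 10 (mod 23). Nonzero ⇒ E is nonsingular.
For each x ∈ F_23, compute rhs = x³ + 20·x + 8 mod 23, then count y ∈ F_23 with y² ≡ rhs.
  x = 0: rhs = 8, matching y values: 10, 13 (2 points).
  x = 1: rhs = 6, matching y values: 11, 12 (2 points).
  x = 2: rhs = 10, matching y values: none (0 points).
  x = 3: rhs = 3, matching y values: 7, 16 (2 points).
  x = 4: rhs = 14, matching y values: none (0 points).
  x = 5: rhs = 3, matching y values: 7, 16 (2 points).
  x = 6: rhs = 22, matching y values: none (0 points).
  x = 7: rhs = 8, matching y values: 10, 13 (2 points).
  x = 8: rhs = 13, matching y values: 6, 17 (2 points).
  x = 9: rhs = 20, matching y values: none (0 points).
  x = 10: rhs = 12, matching y values: 9, 14 (2 points).
  x = 11: rhs = 18, matching y values: 8, 15 (2 points).
  x = 12: rhs = 21, matching y values: none (0 points).
  x = 13: rhs = 4, matching y values: 2, 21 (2 points).
  x = 14: rhs = 19, matching y values: none (0 points).
  x = 15: rhs = 3, matching y values: 7, 16 (2 points).
  x = 16: rhs = 8, matching y values: 10, 13 (2 points).
  x = 17: rhs = 17, matching y values: none (0 points).
  x = 18: rhs = 13, matching y values: 6, 17 (2 points).
  x = 19: rhs = 2, matching y values: 5, 18 (2 points).
  x = 20: rhs = 13, matching y values: 6, 17 (2 points).
  x = 21: rhs = 6, matching y values: 11, 12 (2 points).
  x = 22: rhs = 10, matching y values: none (0 points).
Total affine count: 30.
Full point count |E(F_23)| = 30 + 1 = 31.
Hasse bound: |31 − (23+1)| = |7| = 7 ≤ 2√23 ≈ 9.5917 ✓.


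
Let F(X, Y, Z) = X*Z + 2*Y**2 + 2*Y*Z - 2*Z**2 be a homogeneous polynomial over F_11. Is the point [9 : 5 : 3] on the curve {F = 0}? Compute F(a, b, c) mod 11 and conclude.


F(9,5,3) ≡ 1 (mod 11); P is NOT on the curve.

Evaluate F(9, 5, 3) term-by-term (mod 11).
  X*Z ↦ 1·9·1·3 = 27
  2*Y**2 ↦ 2·1·25·1 = 50
  2*Y*Z ↦ 2·1·5·3 = 30
  -2*Z**2 ↦ -2·1·1·9 = -18
Sum: F(9, 5, 3) = (27) + (50) + (30) + (-18) = 89.
Reducing mod 11: 89 ≡ 1 (mod 11).
Since F(a, b, c) ≡ 1 ≠ 0 (mod 11), P does NOT lie on the curve.


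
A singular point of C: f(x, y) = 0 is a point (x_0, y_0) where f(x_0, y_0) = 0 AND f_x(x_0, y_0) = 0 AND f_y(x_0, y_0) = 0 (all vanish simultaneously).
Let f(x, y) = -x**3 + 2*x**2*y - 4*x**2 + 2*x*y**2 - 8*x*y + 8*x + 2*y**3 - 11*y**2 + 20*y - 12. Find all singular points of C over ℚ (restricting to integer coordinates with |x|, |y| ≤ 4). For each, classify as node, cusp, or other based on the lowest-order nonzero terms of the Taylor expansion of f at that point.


Singular points: {(0, 2)}; classification: cusp.

Compute partial derivatives:
  f_x = -3*x**2 + 4*x*y - 8*x + 2*y**2 - 8*y + 8.
  f_y = 2*x**2 + 4*x*y - 8*x + 6*y**2 - 22*y + 20.
Scan x_0 ∈ {−4, ..., 4}. For each x_0, f_y(x_0, y) is a polynomial in y; find its integer roots y ∈ {−4, ..., 4}, then test f_x and f at those candidates.
  x = -4: f_y(-4, y) = 6*y**2 - 38*y + 84; no integer root y with |y| ≤ 4.
  x = -3: f_y(-3, y) = 6*y**2 - 34*y + 62; no integer root y with |y| ≤ 4.
  x = -2: f_y(-2, y) = 6*y**2 - 30*y + 44; no integer root y with |y| ≤ 4.
  x = -1: f_y(-1, y) = 6*y**2 - 26*y + 30; no integer root y with |y| ≤ 4.
  x = 0: f_y(0, y) = 6*y**2 - 22*y + 20; vanishes at y ∈ {2}. (0, 2): f_x = 0, f = 0 — SINGULAR.
  x = 1: f_y(1, y) = 6*y**2 - 18*y + 14; no integer root y with |y| ≤ 4.
  x = 2: f_y(2, y) = 6*y**2 - 14*y + 12; no integer root y with |y| ≤ 4.
  x = 3: f_y(3, y) = 6*y**2 - 10*y + 14; no integer root y with |y| ≤ 4.
  x = 4: f_y(4, y) = 6*y**2 - 6*y + 20; no integer root y with |y| ≤ 4.
Only singular point on the grid: (0, 2).
Classify: substitute x = 0 + u, y = 2 + v and expand: f = -u**3 + 2*u**2*v + 2*u*v**2 + 2*v**3 + v**2.
No constant or linear terms (consistent with a singular point). Quadratic part: v**2. Cubic part: -u**3 + 2*u**2*v + 2*u*v**2 + 2*v**3.
The quadratic part v**2 is a perfect square, so there is a single (double) tangent line v = 0, i.e. y = 2. Restricting the cubic part to that line (v = 0) leaves -u**3 ≠ 0, so f is not divisible by v and the branch is v² ≈ u**3 to lowest order — this is a cusp.
Classification: cusp.


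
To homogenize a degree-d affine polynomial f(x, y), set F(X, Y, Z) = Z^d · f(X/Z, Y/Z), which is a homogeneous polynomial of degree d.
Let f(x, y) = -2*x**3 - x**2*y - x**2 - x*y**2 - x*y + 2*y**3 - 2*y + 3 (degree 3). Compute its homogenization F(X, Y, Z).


F(X, Y, Z) = -2*X**3 - X**2*Y - X**2*Z - X*Y**2 - X*Y*Z + 2*Y**3 - 2*Y*Z**2 + 3*Z**3

deg(f) = 3.
Substitute x = X/Z, y = Y/Z into f, then multiply by Z^3.
  monomial -2·x^3·y^0 ↦ -2·X^3·Y^0·Z^0.
  monomial -1·x^2·y^1 ↦ -1·X^2·Y^1·Z^0.
  monomial -1·x^2·y^0 ↦ -1·X^2·Y^0·Z^1.
  monomial -1·x^1·y^2 ↦ -1·X^1·Y^2·Z^0.
  monomial -1·x^1·y^1 ↦ -1·X^1·Y^1·Z^1.
  monomial 2·x^0·y^3 ↦ 2·X^0·Y^3·Z^0.
  monomial -2·x^0·y^1 ↦ -2·X^0·Y^1·Z^2.
  monomial 3·x^0·y^0 ↦ 3·X^0·Y^0·Z^3.
Collecting: F(X, Y, Z) = -2*X**3 - X**2*Y - X**2*Z - X*Y**2 - X*Y*Z + 2*Y**3 - 2*Y*Z**2 + 3*Z**3.


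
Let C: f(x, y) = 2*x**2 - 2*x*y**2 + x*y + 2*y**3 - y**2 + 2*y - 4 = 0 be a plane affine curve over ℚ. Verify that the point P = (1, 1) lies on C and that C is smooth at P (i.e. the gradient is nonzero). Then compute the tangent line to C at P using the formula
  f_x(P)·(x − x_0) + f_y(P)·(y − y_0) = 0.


Tangent line at P: 3*x + 3*y - 6 = 0.

Step 1: f(1, 1) = 0, so P lies on C.
Step 2: partial derivatives
  f_x(x, y) = 4*x - 2*y**2 + y, f_y(x, y) = -4*x*y + x + 6*y**2 - 2*y + 2.
  f_x(P) = 3, f_y(P) = 3 (gradient nonzero, so P is smooth).
Step 3: tangent line at P: 3·(x − 1) + 3·(y − 1) = 0.
Expanding: 3*x + 3*y - 6 = 0.


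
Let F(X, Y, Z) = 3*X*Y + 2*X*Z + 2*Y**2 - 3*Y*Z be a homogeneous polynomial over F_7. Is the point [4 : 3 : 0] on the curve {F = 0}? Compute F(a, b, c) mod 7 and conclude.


F(4,3,0) ≡ 5 (mod 7); P is NOT on the curve.

Evaluate F(4, 3, 0) term-by-term (mod 7).
  3*X*Y ↦ 3·4·3·1 = 36
  2*X*Z ↦ 2·4·1·0 = 0
  2*Y**2 ↦ 2·1·9·1 = 18
  -3*Y*Z ↦ -3·1·3·0 = 0
Sum: F(4, 3, 0) = (36) + (0) + (18) + (0) = 54.
Reducing mod 7: 54 ≡ 5 (mod 7).
Since F(a, b, c) ≡ 5 ≠ 0 (mod 7), P does NOT lie on the curve.


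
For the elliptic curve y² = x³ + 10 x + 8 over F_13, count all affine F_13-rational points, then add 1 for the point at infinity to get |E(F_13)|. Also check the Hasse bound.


Affine points = {(2, 6), (2, 7), (3, 0), (5, 1), (5, 12), (10, 4), (10, 9), (12, 6), (12, 7)}; affine count = 9; |E(F_13)| = 10.

Discriminant check: Δ ∝ 4a³ + 27b² = 4·10³ + 27·8² = 4·1000 + 27·64 ≡ 8 (mod 13). Nonzero ⇒ E is nonsingular.
For each x ∈ F_13, compute rhs = x³ + 10·x + 8 mod 13, then count y ∈ F_13 with y² ≡ rhs.
  x = 0: rhs = 8, matching y values: none (0 points).
  x = 1: rhs = 6, matching y values: none (0 points).
  x = 2: rhs = 10, matching y values: 6, 7 (2 points).
  x = 3: rhs = 0, matching y values: 0 (1 points).
  x = 4: rhs = 8, matching y values: none (0 points).
  x = 5: rhs = 1, matching y values: 1, 12 (2 points).
  x = 6: rhs = 11, matching y values: none (0 points).
  x = 7: rhs = 5, matching y values: none (0 points).
  x = 8: rhs = 2, matching y values: none (0 points).
  x = 9: rhs = 8, matching y values: none (0 points).
  x = 10: rhs = 3, matching y values: 4, 9 (2 points).
  x = 11: rhs = 6, matching y values: none (0 points).
  x = 12: rhs = 10, matching y values: 6, 7 (2 points).
Total affine count: 9.
Full point count |E(F_13)| = 9 + 1 = 10.
Hasse bound: |10 − (13+1)| = |-4| = 4 ≤ 2√13 ≈ 7.2111 ✓.


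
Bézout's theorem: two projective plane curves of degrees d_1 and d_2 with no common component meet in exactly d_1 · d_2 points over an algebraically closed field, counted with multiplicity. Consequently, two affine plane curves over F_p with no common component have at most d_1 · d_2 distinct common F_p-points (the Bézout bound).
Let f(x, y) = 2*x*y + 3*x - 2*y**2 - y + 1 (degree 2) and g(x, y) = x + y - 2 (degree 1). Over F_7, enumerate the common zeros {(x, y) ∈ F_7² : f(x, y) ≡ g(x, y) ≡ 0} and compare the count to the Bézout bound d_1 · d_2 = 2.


Common zeros: {(2, 0)}; count = 1; Bézout bound = 2.

deg(f) = 2, deg(g) = 1, so Bézout bound = 2.
Scan x ∈ F_7. For each x, list the y ∈ F_7 with f(x, y) ≡ 0 and those with g(x, y) ≡ 0 (mod 7); the common zeros in that column are the intersection.
  x = 0: f ≡ 0 at y ∈ {4, 6}; g ≡ 0 at y ∈ {2}; common: ∅.
  x = 1: f ≡ 0 at y ∈ ∅; g ≡ 0 at y ∈ {1}; common: ∅.
  x = 2: f ≡ 0 at y ∈ {0, 5}; g ≡ 0 at y ∈ {0}; common: {0}.
  x = 3: f ≡ 0 at y ∈ {3}; g ≡ 0 at y ∈ {6}; common: ∅.
  x = 4: f ≡ 0 at y ∈ ∅; g ≡ 0 at y ∈ {5}; common: ∅.
  x = 5: f ≡ 0 at y ∈ ∅; g ≡ 0 at y ∈ {4}; common: ∅.
  x = 6: f ≡ 0 at y ∈ {1}; g ≡ 0 at y ∈ {3}; common: ∅.
Collecting: common zeros = {(2, 0)}, so the count is 1.
Comparison with the Bézout bound: 1 ≤ 2 = deg(f)·deg(g), as expected for curves with no common component (the affine F_7-count falls short of the bound because intersections may lie at infinity, over extension fields, or carry multiplicity).


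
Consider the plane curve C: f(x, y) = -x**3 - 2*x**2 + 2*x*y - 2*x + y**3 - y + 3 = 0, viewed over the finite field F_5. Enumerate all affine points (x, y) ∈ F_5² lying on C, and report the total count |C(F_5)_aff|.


Affine F_5-points: {(1, 1), (3, 2)}; count = 2.

For each of the 25 pairs (x, y) ∈ F_5², evaluate f(x, y) mod 5. Record the zeros.
  x = 0: [0↦3, 1↦3, 2↦4, 3↦2, 4↦3]  zeros at y ∈ ∅
  x = 1: [0↦3, 1↦0, 2↦3, 3↦3, 4↦1]  zeros at y ∈ {1}
  x = 2: [0↦3, 1↦2, 2↦2, 3↦4, 4↦4]  zeros at y ∈ ∅
  x = 3: [0↦2, 1↦3, 2↦0, 3↦4, 4↦1]  zeros at y ∈ {2}
  x = 4: [0↦4, 1↦2, 2↦1, 3↦2, 4↦1]  zeros at y ∈ ∅
Collecting zeros: affine points = {(1, 1), (3, 2)}.
Total count |C(F_5)_aff| = 2.


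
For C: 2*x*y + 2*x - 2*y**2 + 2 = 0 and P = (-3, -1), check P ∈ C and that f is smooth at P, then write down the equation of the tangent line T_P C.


Tangent line at P: -2*y - 2 = 0.

Step 1: f(-3, -1) = 0, so P lies on C.
Step 2: partial derivatives
  f_x(x, y) = 2*y + 2, f_y(x, y) = 2*x - 4*y.
  f_x(P) = 0, f_y(P) = -2 (gradient nonzero, so P is smooth).
Step 3: tangent line at P: 0·(x − -3) + -2·(y − -1) = 0.
Expanding: -2*y - 2 = 0.


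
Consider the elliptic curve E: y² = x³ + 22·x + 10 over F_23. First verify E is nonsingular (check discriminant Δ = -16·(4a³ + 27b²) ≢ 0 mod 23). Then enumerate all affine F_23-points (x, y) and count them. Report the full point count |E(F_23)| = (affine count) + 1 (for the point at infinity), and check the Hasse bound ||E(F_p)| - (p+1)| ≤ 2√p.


Affine points = {(2, 4), (2, 19), (4, 1), (4, 22), (6, 6), (6, 17), (7, 1), (7, 22), (8, 10), (8, 13), (12, 1), (12, 22), (13, 3), (13, 20), (14, 7), (14, 16), (15, 9), (15, 14), (20, 3), (20, 20), (21, 2), (21, 21)}; affine count = 22; |E(F_23)| = 23.

Discriminant check: Δ ∝ 4a³ + 27b² = 4·22³ + 27·10² = 4·10648 + 27·100 ≡ 5 (mod 23). Nonzero ⇒ E is nonsingular.
For each x ∈ F_23, compute rhs = x³ + 22·x + 10 mod 23, then count y ∈ F_23 with y² ≡ rhs.
  x = 0: rhs = 10, matching y values: none (0 points).
  x = 1: rhs = 10, matching y values: none (0 points).
  x = 2: rhs = 16, matching y values: 4, 19 (2 points).
  x = 3: rhs = 11, matching y values: none (0 points).
  x = 4: rhs = 1, matching y values: 1, 22 (2 points).
  x = 5: rhs = 15, matching y values: none (0 points).
  x = 6: rhs = 13, matching y values: 6, 17 (2 points).
  x = 7: rhs = 1, matching y values: 1, 22 (2 points).
  x = 8: rhs = 8, matching y values: 10, 13 (2 points).
  x = 9: rhs = 17, matching y values: none (0 points).
  x = 10: rhs = 11, matching y values: none (0 points).
  x = 11: rhs = 19, matching y values: none (0 points).
  x = 12: rhs = 1, matching y values: 1, 22 (2 points).
  x = 13: rhs = 9, matching y values: 3, 20 (2 points).
  x = 14: rhs = 3, matching y values: 7, 16 (2 points).
  x = 15: rhs = 12, matching y values: 9, 14 (2 points).
  x = 16: rhs = 19, matching y values: none (0 points).
  x = 17: rhs = 7, matching y values: none (0 points).
  x = 18: rhs = 5, matching y values: none (0 points).
  x = 19: rhs = 19, matching y values: none (0 points).
  x = 20: rhs = 9, matching y values: 3, 20 (2 points).
  x = 21: rhs = 4, matching y values: 2, 21 (2 points).
  x = 22: rhs = 10, matching y values: none (0 points).
Total affine count: 22.
Full point count |E(F_23)| = 22 + 1 = 23.
Hasse bound: |23 − (23+1)| = |-1| = 1 ≤ 2√23 ≈ 9.5917 ✓.


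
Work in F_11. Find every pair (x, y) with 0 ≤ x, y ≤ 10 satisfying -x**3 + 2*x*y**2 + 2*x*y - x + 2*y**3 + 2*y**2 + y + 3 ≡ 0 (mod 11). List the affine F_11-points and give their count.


Affine F_11-points: {(0, 5), (1, 10), (2, 5), (2, 6), (2, 8), (3, 7), (4, 1), (4, 6), (4, 10), (5, 6), (6, 2), (6, 3), (6, 10), (8, 0), (8, 4), (8, 9), (9, 5)}; count = 17.

For each of the 121 pairs (x, y) ∈ F_11², evaluate f(x, y) mod 11. Record the zeros.
  x = 0: [0↦3, 1↦8, 2↦7, 3↦1, 4↦2, 5↦0, 6↦7, 7↦2, 8↦8, 9↦4, 10↦2]  zeros at y ∈ {5}
  x = 1: [0↦1, 1↦10, 2↦6, 3↦1, 4↦7, 5↦3, 6↦1, 7↦2, 8↦7, 9↦6, 10↦0]  zeros at y ∈ {10}
  x = 2: [0↦4, 1↦6, 2↦10, 3↦6, 4↦6, 5↦0, 6↦0, 7↦7, 8↦0, 9↦2, 10↦3]  zeros at y ∈ {5, 6, 8}
  x = 3: [0↦6, 1↦1, 2↦2, 3↦10, 4↦4, 5↦7, 6↦9, 7↦0, 8↦3, 9↦8, 10↦5]  zeros at y ∈ {7}
  x = 4: [0↦1, 1↦0, 2↦9, 3↦7, 4↦6, 5↦7, 6↦0, 7↦8, 8↦10, 9↦7, 10↦0]  zeros at y ∈ {1, 6, 10}
  x = 5: [0↦5, 1↦8, 2↦3, 3↦2, 4↦6, 5↦5, 6↦0, 7↦3, 8↦4, 9↦4, 10↦4]  zeros at y ∈ {6}
  x = 6: [0↦1, 1↦8, 2↦0, 3↦0, 4↦9, 5↦6, 6↦3, 7↦1, 8↦1, 9↦4, 10↦0]  zeros at y ∈ {2, 3, 10}
  x = 7: [0↦5, 1↦5, 2↦5, 3↦6, 4↦9, 5↦4, 6↦3, 7↦7, 8↦6, 9↦1, 10↦4]  zeros at y ∈ ∅
  x = 8: [0↦0, 1↦4, 2↦1, 3↦3, 4↦0, 5↦4, 6↦5, 7↦4, 8↦2, 9↦0, 10↦10]  zeros at y ∈ {0, 4, 9}
  x = 9: [0↦2, 1↦10, 2↦4, 3↦7, 4↦9, 5↦0, 6↦3, 7↦8, 8↦5, 9↦6, 10↦1]  zeros at y ∈ {5}
  x = 10: [0↦5, 1↦6, 2↦8, 3↦1, 4↦8, 5↦8, 6↦2, 7↦2, 8↦9, 9↦2, 10↦4]  zeros at y ∈ ∅
Collecting zeros: affine points = {(0, 5), (1, 10), (2, 5), (2, 6), (2, 8), (3, 7), (4, 1), (4, 6), (4, 10), (5, 6), (6, 2), (6, 3), (6, 10), (8, 0), (8, 4), (8, 9), (9, 5)}.
Total count |C(F_11)_aff| = 17.


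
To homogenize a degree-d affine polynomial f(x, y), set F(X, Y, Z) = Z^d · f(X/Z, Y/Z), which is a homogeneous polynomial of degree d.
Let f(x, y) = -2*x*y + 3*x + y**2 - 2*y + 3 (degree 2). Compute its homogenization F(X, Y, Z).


F(X, Y, Z) = -2*X*Y + 3*X*Z + Y**2 - 2*Y*Z + 3*Z**2

deg(f) = 2.
Substitute x = X/Z, y = Y/Z into f, then multiply by Z^2.
  monomial -2·x^1·y^1 ↦ -2·X^1·Y^1·Z^0.
  monomial 3·x^1·y^0 ↦ 3·X^1·Y^0·Z^1.
  monomial 1·x^0·y^2 ↦ 1·X^0·Y^2·Z^0.
  monomial -2·x^0·y^1 ↦ -2·X^0·Y^1·Z^1.
  monomial 3·x^0·y^0 ↦ 3·X^0·Y^0·Z^2.
Collecting: F(X, Y, Z) = -2*X*Y + 3*X*Z + Y**2 - 2*Y*Z + 3*Z**2.


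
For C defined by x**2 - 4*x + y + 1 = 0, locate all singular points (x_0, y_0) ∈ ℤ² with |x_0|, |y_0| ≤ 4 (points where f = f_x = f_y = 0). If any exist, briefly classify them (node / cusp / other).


No singular points in the scanned grid; C is smooth there.

Compute partial derivatives:
  f_x = 2*x - 4.
  f_y = 1.
f_y = 1 is a nonzero constant, so f_y never vanishes: no point (x, y) can satisfy f = f_x = f_y = 0. In particular no (x, y) ∈ {−4, ..., 4}² is singular; the curve is smooth.


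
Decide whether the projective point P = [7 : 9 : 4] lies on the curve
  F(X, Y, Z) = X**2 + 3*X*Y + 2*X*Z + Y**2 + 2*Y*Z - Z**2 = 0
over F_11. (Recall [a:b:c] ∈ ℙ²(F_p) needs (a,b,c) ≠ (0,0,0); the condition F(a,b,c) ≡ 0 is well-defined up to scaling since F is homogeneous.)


F(7,9,4) ≡ 2 (mod 11); P is NOT on the curve.

Evaluate F(7, 9, 4) term-by-term (mod 11).
  X**2 ↦ 1·49·1·1 = 49
  3*X*Y ↦ 3·7·9·1 = 189
  2*X*Z ↦ 2·7·1·4 = 56
  Y**2 ↦ 1·1·81·1 = 81
  2*Y*Z ↦ 2·1·9·4 = 72
  -Z**2 ↦ -1·1·1·16 = -16
Sum: F(7, 9, 4) = (49) + (189) + (56) + (81) + (72) + (-16) = 431.
Reducing mod 11: 431 ≡ 2 (mod 11).
Since F(a, b, c) ≡ 2 ≠ 0 (mod 11), P does NOT lie on the curve.


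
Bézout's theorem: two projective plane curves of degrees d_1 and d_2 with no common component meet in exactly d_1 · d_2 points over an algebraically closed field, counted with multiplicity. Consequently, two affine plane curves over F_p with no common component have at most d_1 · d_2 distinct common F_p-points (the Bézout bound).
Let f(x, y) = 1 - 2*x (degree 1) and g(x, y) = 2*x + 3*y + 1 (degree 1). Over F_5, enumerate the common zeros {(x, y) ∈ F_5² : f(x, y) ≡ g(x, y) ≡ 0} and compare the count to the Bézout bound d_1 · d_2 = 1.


Common zeros: {(3, 1)}; count = 1; Bézout bound = 1.

deg(f) = 1, deg(g) = 1, so Bézout bound = 1.
Scan x ∈ F_5. For each x, list the y ∈ F_5 with f(x, y) ≡ 0 and those with g(x, y) ≡ 0 (mod 5); the common zeros in that column are the intersection.
  x = 0: f ≡ 0 at y ∈ ∅; g ≡ 0 at y ∈ {3}; common: ∅.
  x = 1: f ≡ 0 at y ∈ ∅; g ≡ 0 at y ∈ {4}; common: ∅.
  x = 2: f ≡ 0 at y ∈ ∅; g ≡ 0 at y ∈ {0}; common: ∅.
  x = 3: f ≡ 0 at y ∈ {0, 1, 2, 3, 4}; g ≡ 0 at y ∈ {1}; common: {1}.
  x = 4: f ≡ 0 at y ∈ ∅; g ≡ 0 at y ∈ {2}; common: ∅.
Collecting: common zeros = {(3, 1)}, so the count is 1.
Comparison with the Bézout bound: 1 ≤ 1 = deg(f)·deg(g), as expected for curves with no common component (the bound is attained).


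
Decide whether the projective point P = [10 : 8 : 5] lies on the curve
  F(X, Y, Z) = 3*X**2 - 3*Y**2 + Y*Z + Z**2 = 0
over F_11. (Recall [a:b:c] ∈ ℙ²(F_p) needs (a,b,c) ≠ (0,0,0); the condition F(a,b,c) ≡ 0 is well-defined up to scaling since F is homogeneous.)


F(10,8,5) ≡ 8 (mod 11); P is NOT on the curve.

Evaluate F(10, 8, 5) term-by-term (mod 11).
  3*X**2 ↦ 3·100·1·1 = 300
  -3*Y**2 ↦ -3·1·64·1 = -192
  Y*Z ↦ 1·1·8·5 = 40
  Z**2 ↦ 1·1·1·25 = 25
Sum: F(10, 8, 5) = (300) + (-192) + (40) + (25) = 173.
Reducing mod 11: 173 ≡ 8 (mod 11).
Since F(a, b, c) ≡ 8 ≠ 0 (mod 11), P does NOT lie on the curve.


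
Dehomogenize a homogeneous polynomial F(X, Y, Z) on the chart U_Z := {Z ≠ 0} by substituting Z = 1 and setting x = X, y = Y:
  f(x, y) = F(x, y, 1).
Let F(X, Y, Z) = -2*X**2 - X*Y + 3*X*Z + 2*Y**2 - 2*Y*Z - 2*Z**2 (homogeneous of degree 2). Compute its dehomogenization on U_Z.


f(x, y) = -2*x**2 - x*y + 3*x + 2*y**2 - 2*y - 2

On U_Z we set Z = 1. Each monomial c·X^i·Y^j·Z^k in F becomes c·x^i·y^j·1^k = c·x^i·y^j.
Substituting Z = 1: F(X, Y, 1) = -2*x**2 - x*y + 3*x + 2*y**2 - 2*y - 2.
Note: deg(f) ≤ deg(F) = 2; strict inequality happens when F is divisible by Z (lost terms).


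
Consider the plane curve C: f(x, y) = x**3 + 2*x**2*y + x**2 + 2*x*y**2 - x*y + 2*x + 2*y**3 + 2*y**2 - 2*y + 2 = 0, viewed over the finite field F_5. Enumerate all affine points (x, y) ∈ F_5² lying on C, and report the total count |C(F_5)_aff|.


Affine F_5-points: {(2, 1), (4, 0)}; count = 2.

For each of the 25 pairs (x, y) ∈ F_5², evaluate f(x, y) mod 5. Record the zeros.
  x = 0: [0↦2, 1↦4, 2↦2, 3↦3, 4↦4]  zeros at y ∈ ∅
  x = 1: [0↦1, 1↦1, 2↦1, 3↦3, 4↦4]  zeros at y ∈ ∅
  x = 2: [0↦3, 1↦0, 2↦1, 3↦3, 4↦3]  zeros at y ∈ {1}
  x = 3: [0↦4, 1↦2, 2↦3, 3↦4, 4↦2]  zeros at y ∈ ∅
  x = 4: [0↦0, 1↦3, 2↦3, 3↦2, 4↦2]  zeros at y ∈ {0}
Collecting zeros: affine points = {(2, 1), (4, 0)}.
Total count |C(F_5)_aff| = 2.


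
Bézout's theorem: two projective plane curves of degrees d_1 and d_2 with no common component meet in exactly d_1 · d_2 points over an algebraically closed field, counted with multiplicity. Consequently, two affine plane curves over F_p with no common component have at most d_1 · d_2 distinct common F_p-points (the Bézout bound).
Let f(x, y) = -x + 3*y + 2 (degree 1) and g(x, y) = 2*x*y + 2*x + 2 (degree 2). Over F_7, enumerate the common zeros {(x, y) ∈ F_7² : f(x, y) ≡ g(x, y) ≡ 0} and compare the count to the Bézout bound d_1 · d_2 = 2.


Common zeros: ∅; count = 0; Bézout bound = 2.

deg(f) = 1, deg(g) = 2, so Bézout bound = 2.
Scan x ∈ F_7. For each x, list the y ∈ F_7 with f(x, y) ≡ 0 and those with g(x, y) ≡ 0 (mod 7); the common zeros in that column are the intersection.
  x = 0: f ≡ 0 at y ∈ {4}; g ≡ 0 at y ∈ ∅; common: ∅.
  x = 1: f ≡ 0 at y ∈ {2}; g ≡ 0 at y ∈ {5}; common: ∅.
  x = 2: f ≡ 0 at y ∈ {0}; g ≡ 0 at y ∈ {2}; common: ∅.
  x = 3: f ≡ 0 at y ∈ {5}; g ≡ 0 at y ∈ {1}; common: ∅.
  x = 4: f ≡ 0 at y ∈ {3}; g ≡ 0 at y ∈ {4}; common: ∅.
  x = 5: f ≡ 0 at y ∈ {1}; g ≡ 0 at y ∈ {3}; common: ∅.
  x = 6: f ≡ 0 at y ∈ {6}; g ≡ 0 at y ∈ {0}; common: ∅.
Collecting: common zeros = ∅, so the count is 0.
Comparison with the Bézout bound: 0 ≤ 2 = deg(f)·deg(g), as expected for curves with no common component (the affine F_7-count falls short of the bound because intersections may lie at infinity, over extension fields, or carry multiplicity).


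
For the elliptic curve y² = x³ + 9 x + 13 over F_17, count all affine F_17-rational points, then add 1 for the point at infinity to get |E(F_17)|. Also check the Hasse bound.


Affine points = {(0, 8), (0, 9), (3, 4), (3, 13), (5, 8), (5, 9), (8, 6), (8, 11), (10, 7), (10, 10), (11, 7), (11, 10), (12, 8), (12, 9), (13, 7), (13, 10), (15, 2), (15, 15)}; affine count = 18; |E(F_17)| = 19.

Discriminant check: Δ ∝ 4a³ + 27b² = 4·9³ + 27·13² = 4·729 + 27·169 ≡ 16 (mod 17). Nonzero ⇒ E is nonsingular.
For each x ∈ F_17, compute rhs = x³ + 9·x + 13 mod 17, then count y ∈ F_17 with y² ≡ rhs.
  x = 0: rhs = 13, matching y values: 8, 9 (2 points).
  x = 1: rhs = 6, matching y values: none (0 points).
  x = 2: rhs = 5, matching y values: none (0 points).
  x = 3: rhs = 16, matching y values: 4, 13 (2 points).
  x = 4: rhs = 11, matching y values: none (0 points).
  x = 5: rhs = 13, matching y values: 8, 9 (2 points).
  x = 6: rhs = 11, matching y values: none (0 points).
  x = 7: rhs = 11, matching y values: none (0 points).
  x = 8: rhs = 2, matching y values: 6, 11 (2 points).
  x = 9: rhs = 7, matching y values: none (0 points).
  x = 10: rhs = 15, matching y values: 7, 10 (2 points).
  x = 11: rhs = 15, matching y values: 7, 10 (2 points).
  x = 12: rhs = 13, matching y values: 8, 9 (2 points).
  x = 13: rhs = 15, matching y values: 7, 10 (2 points).
  x = 14: rhs = 10, matching y values: none (0 points).
  x = 15: rhs = 4, matching y values: 2, 15 (2 points).
  x = 16: rhs = 3, matching y values: none (0 points).
Total affine count: 18.
Full point count |E(F_17)| = 18 + 1 = 19.
Hasse bound: |19 − (17+1)| = |1| = 1 ≤ 2√17 ≈ 8.2462 ✓.


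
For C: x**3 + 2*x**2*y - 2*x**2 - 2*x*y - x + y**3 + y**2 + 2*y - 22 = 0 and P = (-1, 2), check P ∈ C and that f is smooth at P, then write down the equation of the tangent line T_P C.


Tangent line at P: -6*x + 22*y - 50 = 0.

Step 1: f(-1, 2) = 0, so P lies on C.
Step 2: partial derivatives
  f_x(x, y) = 3*x**2 + 4*x*y - 4*x - 2*y - 1, f_y(x, y) = 2*x**2 - 2*x + 3*y**2 + 2*y + 2.
  f_x(P) = -6, f_y(P) = 22 (gradient nonzero, so P is smooth).
Step 3: tangent line at P: -6·(x − -1) + 22·(y − 2) = 0.
Expanding: -6*x + 22*y - 50 = 0.


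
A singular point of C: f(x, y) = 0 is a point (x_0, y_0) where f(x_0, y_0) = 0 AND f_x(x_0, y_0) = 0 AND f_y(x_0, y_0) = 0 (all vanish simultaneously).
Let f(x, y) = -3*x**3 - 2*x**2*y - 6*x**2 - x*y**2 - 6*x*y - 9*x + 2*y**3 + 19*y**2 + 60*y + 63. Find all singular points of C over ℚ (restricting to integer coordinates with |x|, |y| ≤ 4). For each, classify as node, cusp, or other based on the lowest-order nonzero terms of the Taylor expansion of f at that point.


Singular points: {(0, -3)}; classification: cusp.

Compute partial derivatives:
  f_x = -9*x**2 - 4*x*y - 12*x - y**2 - 6*y - 9.
  f_y = -2*x**2 - 2*x*y - 6*x + 6*y**2 + 38*y + 60.
Scan x_0 ∈ {−4, ..., 4}. For each x_0, f_y(x_0, y) is a polynomial in y; find its integer roots y ∈ {−4, ..., 4}, then test f_x and f at those candidates.
  x = -4: f_y(-4, y) = 6*y**2 + 46*y + 52; no integer root y with |y| ≤ 4.
  x = -3: f_y(-3, y) = 6*y**2 + 44*y + 60; no integer root y with |y| ≤ 4.
  x = -2: f_y(-2, y) = 6*y**2 + 42*y + 64; no integer root y with |y| ≤ 4.
  x = -1: f_y(-1, y) = 6*y**2 + 40*y + 64; vanishes at y ∈ {-4}. (-1, -4): f_x = -14 ≠ 0.
  x = 0: f_y(0, y) = 6*y**2 + 38*y + 60; vanishes at y ∈ {-3}. (0, -3): f_x = 0, f = 0 — SINGULAR.
  x = 1: f_y(1, y) = 6*y**2 + 36*y + 52; no integer root y with |y| ≤ 4.
  x = 2: f_y(2, y) = 6*y**2 + 34*y + 40; vanishes at y ∈ {-4}. (2, -4): f_x = -29 ≠ 0.
  x = 3: f_y(3, y) = 6*y**2 + 32*y + 24; no integer root y with |y| ≤ 4.
  x = 4: f_y(4, y) = 6*y**2 + 30*y + 4; no integer root y with |y| ≤ 4.
Only singular point on the grid: (0, -3).
Classify: substitute x = 0 + u, y = -3 + v and expand: f = -3*u**3 - 2*u**2*v - u*v**2 + 2*v**3 + v**2.
No constant or linear terms (consistent with a singular point). Quadratic part: v**2. Cubic part: -3*u**3 - 2*u**2*v - u*v**2 + 2*v**3.
The quadratic part v**2 is a perfect square, so there is a single (double) tangent line v = 0, i.e. y = -3. Restricting the cubic part to that line (v = 0) leaves -3*u**3 ≠ 0, so f is not divisible by v and the branch is v² ≈ 3*u**3 to lowest order — this is a cusp.
Classification: cusp.
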